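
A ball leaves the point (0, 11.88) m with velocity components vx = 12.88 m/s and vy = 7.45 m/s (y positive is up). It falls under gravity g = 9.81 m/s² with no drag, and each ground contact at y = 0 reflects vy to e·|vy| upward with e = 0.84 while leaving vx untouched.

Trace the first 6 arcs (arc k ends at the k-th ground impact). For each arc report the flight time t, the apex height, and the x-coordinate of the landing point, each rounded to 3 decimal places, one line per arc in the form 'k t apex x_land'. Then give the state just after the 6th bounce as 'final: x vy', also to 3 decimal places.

Arc 1: start y=11.880, vy=7.450 → t=2.491, apex=14.709, x_land=32.086, impact vy=-16.988
  bounce: vy ← 0.84·16.988 = 14.270
Arc 2: start y=0.000, vy=14.270 → t=2.909, apex=10.379, x_land=69.557, impact vy=-14.270
  bounce: vy ← 0.84·14.270 = 11.987
Arc 3: start y=0.000, vy=11.987 → t=2.444, apex=7.323, x_land=101.032, impact vy=-11.987
  bounce: vy ← 0.84·11.987 = 10.069
Arc 4: start y=0.000, vy=10.069 → t=2.053, apex=5.167, x_land=127.472, impact vy=-10.069
  bounce: vy ← 0.84·10.069 = 8.458
Arc 5: start y=0.000, vy=8.458 → t=1.724, apex=3.646, x_land=149.681, impact vy=-8.458
  bounce: vy ← 0.84·8.458 = 7.105
Arc 6: start y=0.000, vy=7.105 → t=1.448, apex=2.573, x_land=168.337, impact vy=-7.105
  bounce: vy ← 0.84·7.105 = 5.968

1 2.491 14.709 32.086
2 2.909 10.379 69.557
3 2.444 7.323 101.032
4 2.053 5.167 127.472
5 1.724 3.646 149.681
6 1.448 2.573 168.337
final: 168.337 5.968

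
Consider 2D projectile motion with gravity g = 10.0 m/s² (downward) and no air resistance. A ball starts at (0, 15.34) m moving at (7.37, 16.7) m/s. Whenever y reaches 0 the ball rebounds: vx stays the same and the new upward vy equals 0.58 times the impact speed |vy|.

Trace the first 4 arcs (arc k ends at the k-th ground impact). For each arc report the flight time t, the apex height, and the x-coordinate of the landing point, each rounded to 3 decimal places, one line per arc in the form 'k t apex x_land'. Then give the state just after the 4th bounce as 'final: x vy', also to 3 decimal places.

Arc 1: start y=15.340, vy=16.700 → t=4.090, apex=29.285, x_land=30.144, impact vy=-24.201
  bounce: vy ← 0.58·24.201 = 14.037
Arc 2: start y=0.000, vy=14.037 → t=2.807, apex=9.851, x_land=50.834, impact vy=-14.037
  bounce: vy ← 0.58·14.037 = 8.141
Arc 3: start y=0.000, vy=8.141 → t=1.628, apex=3.314, x_land=62.834, impact vy=-8.141
  bounce: vy ← 0.58·8.141 = 4.722
Arc 4: start y=0.000, vy=4.722 → t=0.944, apex=1.115, x_land=69.794, impact vy=-4.722
  bounce: vy ← 0.58·4.722 = 2.739

1 4.090 29.285 30.144
2 2.807 9.851 50.834
3 1.628 3.314 62.834
4 0.944 1.115 69.794
final: 69.794 2.739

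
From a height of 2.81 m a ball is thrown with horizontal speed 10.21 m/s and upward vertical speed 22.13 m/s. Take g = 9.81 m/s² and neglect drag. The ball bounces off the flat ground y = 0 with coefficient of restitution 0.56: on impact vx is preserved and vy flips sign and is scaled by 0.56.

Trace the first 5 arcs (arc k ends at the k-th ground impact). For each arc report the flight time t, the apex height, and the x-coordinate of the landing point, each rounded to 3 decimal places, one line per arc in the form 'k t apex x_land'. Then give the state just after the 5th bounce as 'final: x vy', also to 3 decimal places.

Arc 1: start y=2.810, vy=22.130 → t=4.635, apex=27.771, x_land=47.327, impact vy=-23.342
  bounce: vy ← 0.56·23.342 = 13.072
Arc 2: start y=0.000, vy=13.072 → t=2.665, apex=8.709, x_land=74.536, impact vy=-13.072
  bounce: vy ← 0.56·13.072 = 7.320
Arc 3: start y=0.000, vy=7.320 → t=1.492, apex=2.731, x_land=89.773, impact vy=-7.320
  bounce: vy ← 0.56·7.320 = 4.099
Arc 4: start y=0.000, vy=4.099 → t=0.836, apex=0.856, x_land=98.306, impact vy=-4.099
  bounce: vy ← 0.56·4.099 = 2.296
Arc 5: start y=0.000, vy=2.296 → t=0.468, apex=0.269, x_land=103.085, impact vy=-2.296
  bounce: vy ← 0.56·2.296 = 1.286

1 4.635 27.771 47.327
2 2.665 8.709 74.536
3 1.492 2.731 89.773
4 0.836 0.856 98.306
5 0.468 0.269 103.085
final: 103.085 1.286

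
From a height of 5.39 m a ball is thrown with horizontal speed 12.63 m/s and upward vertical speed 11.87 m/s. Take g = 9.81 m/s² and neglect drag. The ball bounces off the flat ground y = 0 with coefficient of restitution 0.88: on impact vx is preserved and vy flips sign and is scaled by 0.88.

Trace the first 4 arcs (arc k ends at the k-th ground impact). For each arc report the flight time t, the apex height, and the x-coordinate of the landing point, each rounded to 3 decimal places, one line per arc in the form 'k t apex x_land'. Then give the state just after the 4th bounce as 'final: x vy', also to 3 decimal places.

1 2.811 12.571 35.502
2 2.818 9.735 71.088
3 2.480 7.539 102.405
4 2.182 5.838 129.963
final: 129.963 9.418

Arc 1: start y=5.390, vy=11.870 → t=2.811, apex=12.571, x_land=35.502, impact vy=-15.705
  bounce: vy ← 0.88·15.705 = 13.820
Arc 2: start y=0.000, vy=13.820 → t=2.818, apex=9.735, x_land=71.088, impact vy=-13.820
  bounce: vy ← 0.88·13.820 = 12.162
Arc 3: start y=0.000, vy=12.162 → t=2.480, apex=7.539, x_land=102.405, impact vy=-12.162
  bounce: vy ← 0.88·12.162 = 10.703
Arc 4: start y=0.000, vy=10.703 → t=2.182, apex=5.838, x_land=129.963, impact vy=-10.703
  bounce: vy ← 0.88·10.703 = 9.418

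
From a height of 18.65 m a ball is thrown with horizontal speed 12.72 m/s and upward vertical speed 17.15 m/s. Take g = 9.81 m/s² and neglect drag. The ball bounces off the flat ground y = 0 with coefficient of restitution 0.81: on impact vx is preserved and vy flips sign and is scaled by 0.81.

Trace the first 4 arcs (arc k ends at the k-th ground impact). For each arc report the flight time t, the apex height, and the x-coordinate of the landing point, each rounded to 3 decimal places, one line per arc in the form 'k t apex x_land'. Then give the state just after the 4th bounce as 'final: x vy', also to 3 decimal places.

Arc 1: start y=18.650, vy=17.150 → t=4.367, apex=33.641, x_land=55.549, impact vy=-25.691
  bounce: vy ← 0.81·25.691 = 20.810
Arc 2: start y=0.000, vy=20.810 → t=4.243, apex=22.072, x_land=109.515, impact vy=-20.810
  bounce: vy ← 0.81·20.810 = 16.856
Arc 3: start y=0.000, vy=16.856 → t=3.436, apex=14.481, x_land=153.227, impact vy=-16.856
  bounce: vy ← 0.81·16.856 = 13.653
Arc 4: start y=0.000, vy=13.653 → t=2.784, apex=9.501, x_land=188.634, impact vy=-13.653
  bounce: vy ← 0.81·13.653 = 11.059

1 4.367 33.641 55.549
2 4.243 22.072 109.515
3 3.436 14.481 153.227
4 2.784 9.501 188.634
final: 188.634 11.059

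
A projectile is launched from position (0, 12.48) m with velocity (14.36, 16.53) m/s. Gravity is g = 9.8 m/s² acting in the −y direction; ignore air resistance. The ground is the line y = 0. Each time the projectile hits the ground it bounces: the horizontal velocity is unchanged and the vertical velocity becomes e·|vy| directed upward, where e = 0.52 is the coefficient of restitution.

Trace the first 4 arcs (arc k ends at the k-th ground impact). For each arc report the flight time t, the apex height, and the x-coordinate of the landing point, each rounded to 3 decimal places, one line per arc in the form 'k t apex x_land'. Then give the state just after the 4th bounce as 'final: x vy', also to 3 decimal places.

Arc 1: start y=12.480, vy=16.530 → t=4.009, apex=26.421, x_land=57.566, impact vy=-22.756
  bounce: vy ← 0.52·22.756 = 11.833
Arc 2: start y=0.000, vy=11.833 → t=2.415, apex=7.144, x_land=92.245, impact vy=-11.833
  bounce: vy ← 0.52·11.833 = 6.153
Arc 3: start y=0.000, vy=6.153 → t=1.256, apex=1.932, x_land=110.278, impact vy=-6.153
  bounce: vy ← 0.52·6.153 = 3.200
Arc 4: start y=0.000, vy=3.200 → t=0.653, apex=0.522, x_land=119.655, impact vy=-3.200
  bounce: vy ← 0.52·3.200 = 1.664

1 4.009 26.421 57.566
2 2.415 7.144 92.245
3 1.256 1.932 110.278
4 0.653 0.522 119.655
final: 119.655 1.664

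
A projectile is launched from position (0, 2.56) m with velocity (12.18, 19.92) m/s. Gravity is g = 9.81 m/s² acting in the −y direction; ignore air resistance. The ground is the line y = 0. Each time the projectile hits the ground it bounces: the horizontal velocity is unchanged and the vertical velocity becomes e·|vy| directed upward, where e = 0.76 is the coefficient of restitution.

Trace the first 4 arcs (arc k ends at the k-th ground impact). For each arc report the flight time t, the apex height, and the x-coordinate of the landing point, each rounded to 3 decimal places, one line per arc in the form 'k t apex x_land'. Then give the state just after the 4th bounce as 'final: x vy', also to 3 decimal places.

Arc 1: start y=2.560, vy=19.920 → t=4.186, apex=22.785, x_land=50.984, impact vy=-21.143
  bounce: vy ← 0.76·21.143 = 16.069
Arc 2: start y=0.000, vy=16.069 → t=3.276, apex=13.160, x_land=90.885, impact vy=-16.069
  bounce: vy ← 0.76·16.069 = 12.212
Arc 3: start y=0.000, vy=12.212 → t=2.490, apex=7.601, x_land=121.211, impact vy=-12.212
  bounce: vy ← 0.76·12.212 = 9.281
Arc 4: start y=0.000, vy=9.281 → t=1.892, apex=4.391, x_land=144.258, impact vy=-9.281
  bounce: vy ← 0.76·9.281 = 7.054

1 4.186 22.785 50.984
2 3.276 13.160 90.885
3 2.490 7.601 121.211
4 1.892 4.391 144.258
final: 144.258 7.054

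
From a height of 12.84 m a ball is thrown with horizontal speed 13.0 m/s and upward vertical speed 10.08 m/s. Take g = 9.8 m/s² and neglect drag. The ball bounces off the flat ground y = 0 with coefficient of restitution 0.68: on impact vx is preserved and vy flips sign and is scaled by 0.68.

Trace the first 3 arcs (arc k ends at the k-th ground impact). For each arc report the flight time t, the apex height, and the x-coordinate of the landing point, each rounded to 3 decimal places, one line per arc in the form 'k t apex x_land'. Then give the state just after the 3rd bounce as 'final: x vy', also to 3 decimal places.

Arc 1: start y=12.840, vy=10.080 → t=2.946, apex=18.024, x_land=38.304, impact vy=-18.795
  bounce: vy ← 0.68·18.795 = 12.781
Arc 2: start y=0.000, vy=12.781 → t=2.608, apex=8.334, x_land=72.213, impact vy=-12.781
  bounce: vy ← 0.68·12.781 = 8.691
Arc 3: start y=0.000, vy=8.691 → t=1.774, apex=3.854, x_land=95.271, impact vy=-8.691
  bounce: vy ← 0.68·8.691 = 5.910

1 2.946 18.024 38.304
2 2.608 8.334 72.213
3 1.774 3.854 95.271
final: 95.271 5.910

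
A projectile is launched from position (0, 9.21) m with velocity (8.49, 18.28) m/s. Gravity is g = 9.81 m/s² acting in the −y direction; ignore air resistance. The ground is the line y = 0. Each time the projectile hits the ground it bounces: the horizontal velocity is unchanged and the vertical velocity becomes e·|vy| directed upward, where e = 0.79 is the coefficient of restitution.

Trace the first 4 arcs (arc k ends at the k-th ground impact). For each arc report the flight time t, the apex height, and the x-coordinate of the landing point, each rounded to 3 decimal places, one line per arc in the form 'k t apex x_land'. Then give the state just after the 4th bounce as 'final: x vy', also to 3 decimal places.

1 4.176 26.242 35.458
2 3.655 16.377 66.485
3 2.887 10.221 90.996
4 2.281 6.379 110.360
final: 110.360 8.838

Arc 1: start y=9.210, vy=18.280 → t=4.176, apex=26.242, x_land=35.458, impact vy=-22.690
  bounce: vy ← 0.79·22.690 = 17.925
Arc 2: start y=0.000, vy=17.925 → t=3.655, apex=16.377, x_land=66.485, impact vy=-17.925
  bounce: vy ← 0.79·17.925 = 14.161
Arc 3: start y=0.000, vy=14.161 → t=2.887, apex=10.221, x_land=90.996, impact vy=-14.161
  bounce: vy ← 0.79·14.161 = 11.187
Arc 4: start y=0.000, vy=11.187 → t=2.281, apex=6.379, x_land=110.360, impact vy=-11.187
  bounce: vy ← 0.79·11.187 = 8.838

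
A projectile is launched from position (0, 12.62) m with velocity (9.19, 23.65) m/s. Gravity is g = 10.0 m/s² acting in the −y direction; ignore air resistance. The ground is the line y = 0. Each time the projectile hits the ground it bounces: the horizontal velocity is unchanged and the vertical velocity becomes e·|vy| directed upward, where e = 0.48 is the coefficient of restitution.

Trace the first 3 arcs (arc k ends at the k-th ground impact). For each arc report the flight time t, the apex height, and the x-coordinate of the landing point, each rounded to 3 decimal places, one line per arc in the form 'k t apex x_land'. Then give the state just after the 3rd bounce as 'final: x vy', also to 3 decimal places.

Arc 1: start y=12.620, vy=23.650 → t=5.214, apex=40.586, x_land=47.917, impact vy=-28.491
  bounce: vy ← 0.48·28.491 = 13.676
Arc 2: start y=0.000, vy=13.676 → t=2.735, apex=9.351, x_land=73.053, impact vy=-13.676
  bounce: vy ← 0.48·13.676 = 6.564
Arc 3: start y=0.000, vy=6.564 → t=1.313, apex=2.154, x_land=85.118, impact vy=-6.564
  bounce: vy ← 0.48·6.564 = 3.151

1 5.214 40.586 47.917
2 2.735 9.351 73.053
3 1.313 2.154 85.118
final: 85.118 3.151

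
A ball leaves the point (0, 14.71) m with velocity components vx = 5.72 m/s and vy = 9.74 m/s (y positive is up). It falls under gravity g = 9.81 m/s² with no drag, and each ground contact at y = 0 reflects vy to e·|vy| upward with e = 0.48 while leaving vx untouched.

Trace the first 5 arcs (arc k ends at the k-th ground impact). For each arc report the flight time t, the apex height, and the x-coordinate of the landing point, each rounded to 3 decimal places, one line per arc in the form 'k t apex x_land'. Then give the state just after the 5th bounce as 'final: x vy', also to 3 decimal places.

Arc 1: start y=14.710, vy=9.740 → t=2.989, apex=19.545, x_land=17.097, impact vy=-19.583
  bounce: vy ← 0.48·19.583 = 9.400
Arc 2: start y=0.000, vy=9.400 → t=1.916, apex=4.503, x_land=28.059, impact vy=-9.400
  bounce: vy ← 0.48·9.400 = 4.512
Arc 3: start y=0.000, vy=4.512 → t=0.920, apex=1.038, x_land=33.320, impact vy=-4.512
  bounce: vy ← 0.48·4.512 = 2.166
Arc 4: start y=0.000, vy=2.166 → t=0.442, apex=0.239, x_land=35.846, impact vy=-2.166
  bounce: vy ← 0.48·2.166 = 1.040
Arc 5: start y=0.000, vy=1.040 → t=0.212, apex=0.055, x_land=37.058, impact vy=-1.040
  bounce: vy ← 0.48·1.040 = 0.499

1 2.989 19.545 17.097
2 1.916 4.503 28.059
3 0.920 1.038 33.320
4 0.442 0.239 35.846
5 0.212 0.055 37.058
final: 37.058 0.499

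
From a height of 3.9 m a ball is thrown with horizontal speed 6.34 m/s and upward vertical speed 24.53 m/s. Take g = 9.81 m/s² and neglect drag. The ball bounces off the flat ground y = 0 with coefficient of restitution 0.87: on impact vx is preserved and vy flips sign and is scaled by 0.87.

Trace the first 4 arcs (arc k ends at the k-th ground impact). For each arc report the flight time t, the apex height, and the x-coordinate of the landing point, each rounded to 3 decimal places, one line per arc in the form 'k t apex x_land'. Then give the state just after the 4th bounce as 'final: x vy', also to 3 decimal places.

1 5.155 34.569 32.684
2 4.619 26.165 61.970
3 4.019 19.804 87.449
4 3.496 14.990 109.616
final: 109.616 14.920

Arc 1: start y=3.900, vy=24.530 → t=5.155, apex=34.569, x_land=32.684, impact vy=-26.043
  bounce: vy ← 0.87·26.043 = 22.657
Arc 2: start y=0.000, vy=22.657 → t=4.619, apex=26.165, x_land=61.970, impact vy=-22.657
  bounce: vy ← 0.87·22.657 = 19.712
Arc 3: start y=0.000, vy=19.712 → t=4.019, apex=19.804, x_land=87.449, impact vy=-19.712
  bounce: vy ← 0.87·19.712 = 17.149
Arc 4: start y=0.000, vy=17.149 → t=3.496, apex=14.990, x_land=109.616, impact vy=-17.149
  bounce: vy ← 0.87·17.149 = 14.920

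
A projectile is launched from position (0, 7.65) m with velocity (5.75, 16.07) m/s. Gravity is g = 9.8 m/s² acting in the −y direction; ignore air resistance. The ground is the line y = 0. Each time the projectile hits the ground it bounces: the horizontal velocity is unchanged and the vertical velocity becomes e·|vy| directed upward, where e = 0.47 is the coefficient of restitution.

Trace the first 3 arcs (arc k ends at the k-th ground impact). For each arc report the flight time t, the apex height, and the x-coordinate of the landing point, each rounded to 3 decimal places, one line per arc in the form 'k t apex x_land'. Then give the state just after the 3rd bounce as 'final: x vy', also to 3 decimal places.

1 3.701 20.826 21.283
2 1.938 4.600 32.426
3 0.911 1.016 37.663
final: 37.663 2.098

Arc 1: start y=7.650, vy=16.070 → t=3.701, apex=20.826, x_land=21.283, impact vy=-20.204
  bounce: vy ← 0.47·20.204 = 9.496
Arc 2: start y=0.000, vy=9.496 → t=1.938, apex=4.600, x_land=32.426, impact vy=-9.496
  bounce: vy ← 0.47·9.496 = 4.463
Arc 3: start y=0.000, vy=4.463 → t=0.911, apex=1.016, x_land=37.663, impact vy=-4.463
  bounce: vy ← 0.47·4.463 = 2.098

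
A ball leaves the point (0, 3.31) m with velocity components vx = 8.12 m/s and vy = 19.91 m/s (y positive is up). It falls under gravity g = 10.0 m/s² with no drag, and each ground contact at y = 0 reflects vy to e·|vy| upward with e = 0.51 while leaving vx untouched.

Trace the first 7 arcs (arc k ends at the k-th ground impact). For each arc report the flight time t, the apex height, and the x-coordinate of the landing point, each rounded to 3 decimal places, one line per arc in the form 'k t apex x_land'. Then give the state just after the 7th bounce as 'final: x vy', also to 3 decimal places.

1 4.142 23.130 33.632
2 2.194 6.016 51.446
3 1.119 1.565 60.531
4 0.571 0.407 65.164
5 0.291 0.106 67.527
6 0.148 0.028 68.733
7 0.076 0.007 69.347
final: 69.347 0.193

Arc 1: start y=3.310, vy=19.910 → t=4.142, apex=23.130, x_land=33.632, impact vy=-21.508
  bounce: vy ← 0.51·21.508 = 10.969
Arc 2: start y=0.000, vy=10.969 → t=2.194, apex=6.016, x_land=51.446, impact vy=-10.969
  bounce: vy ← 0.51·10.969 = 5.594
Arc 3: start y=0.000, vy=5.594 → t=1.119, apex=1.565, x_land=60.531, impact vy=-5.594
  bounce: vy ← 0.51·5.594 = 2.853
Arc 4: start y=0.000, vy=2.853 → t=0.571, apex=0.407, x_land=65.164, impact vy=-2.853
  bounce: vy ← 0.51·2.853 = 1.455
Arc 5: start y=0.000, vy=1.455 → t=0.291, apex=0.106, x_land=67.527, impact vy=-1.455
  bounce: vy ← 0.51·1.455 = 0.742
Arc 6: start y=0.000, vy=0.742 → t=0.148, apex=0.028, x_land=68.733, impact vy=-0.742
  bounce: vy ← 0.51·0.742 = 0.378
Arc 7: start y=0.000, vy=0.378 → t=0.076, apex=0.007, x_land=69.347, impact vy=-0.378
  bounce: vy ← 0.51·0.378 = 0.193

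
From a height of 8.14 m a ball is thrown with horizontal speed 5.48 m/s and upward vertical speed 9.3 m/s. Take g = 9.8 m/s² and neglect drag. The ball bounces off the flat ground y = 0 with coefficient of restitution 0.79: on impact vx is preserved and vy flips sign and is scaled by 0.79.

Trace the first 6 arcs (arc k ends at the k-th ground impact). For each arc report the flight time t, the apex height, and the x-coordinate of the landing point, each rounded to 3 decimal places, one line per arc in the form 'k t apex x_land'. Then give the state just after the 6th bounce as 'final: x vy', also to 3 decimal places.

Arc 1: start y=8.140, vy=9.300 → t=2.550, apex=12.553, x_land=13.971, impact vy=-15.685
  bounce: vy ← 0.79·15.685 = 12.392
Arc 2: start y=0.000, vy=12.392 → t=2.529, apex=7.834, x_land=27.830, impact vy=-12.392
  bounce: vy ← 0.79·12.392 = 9.789
Arc 3: start y=0.000, vy=9.789 → t=1.998, apex=4.889, x_land=38.778, impact vy=-9.789
  bounce: vy ← 0.79·9.789 = 7.734
Arc 4: start y=0.000, vy=7.734 → t=1.578, apex=3.051, x_land=47.427, impact vy=-7.734
  bounce: vy ← 0.79·7.734 = 6.110
Arc 5: start y=0.000, vy=6.110 → t=1.247, apex=1.904, x_land=54.259, impact vy=-6.110
  bounce: vy ← 0.79·6.110 = 4.827
Arc 6: start y=0.000, vy=4.827 → t=0.985, apex=1.189, x_land=59.657, impact vy=-4.827
  bounce: vy ← 0.79·4.827 = 3.813

1 2.550 12.553 13.971
2 2.529 7.834 27.830
3 1.998 4.889 38.778
4 1.578 3.051 47.427
5 1.247 1.904 54.259
6 0.985 1.189 59.657
final: 59.657 3.813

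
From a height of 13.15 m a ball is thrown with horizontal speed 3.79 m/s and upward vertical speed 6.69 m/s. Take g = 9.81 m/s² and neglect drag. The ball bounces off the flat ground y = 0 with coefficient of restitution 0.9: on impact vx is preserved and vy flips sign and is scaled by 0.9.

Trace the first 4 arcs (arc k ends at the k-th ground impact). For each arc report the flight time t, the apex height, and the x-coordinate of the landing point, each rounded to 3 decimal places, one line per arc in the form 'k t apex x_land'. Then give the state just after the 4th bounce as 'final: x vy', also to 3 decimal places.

Arc 1: start y=13.150, vy=6.690 → t=2.456, apex=15.431, x_land=9.307, impact vy=-17.400
  bounce: vy ← 0.9·17.400 = 15.660
Arc 2: start y=0.000, vy=15.660 → t=3.193, apex=12.499, x_land=21.407, impact vy=-15.660
  bounce: vy ← 0.9·15.660 = 14.094
Arc 3: start y=0.000, vy=14.094 → t=2.873, apex=10.124, x_land=32.297, impact vy=-14.094
  bounce: vy ← 0.9·14.094 = 12.685
Arc 4: start y=0.000, vy=12.685 → t=2.586, apex=8.201, x_land=42.098, impact vy=-12.685
  bounce: vy ← 0.9·12.685 = 11.416

1 2.456 15.431 9.307
2 3.193 12.499 21.407
3 2.873 10.124 32.297
4 2.586 8.201 42.098
final: 42.098 11.416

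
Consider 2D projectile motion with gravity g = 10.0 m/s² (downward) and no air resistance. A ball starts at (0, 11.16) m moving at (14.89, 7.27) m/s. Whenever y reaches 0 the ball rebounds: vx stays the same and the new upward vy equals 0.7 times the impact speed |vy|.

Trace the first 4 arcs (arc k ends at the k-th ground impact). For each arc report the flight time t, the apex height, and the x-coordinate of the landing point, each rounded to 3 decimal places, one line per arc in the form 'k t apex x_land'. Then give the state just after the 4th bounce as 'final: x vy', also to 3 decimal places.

1 2.388 13.803 35.565
2 2.326 6.763 70.200
3 1.628 3.314 94.445
4 1.140 1.624 111.416
final: 111.416 3.989

Arc 1: start y=11.160, vy=7.270 → t=2.388, apex=13.803, x_land=35.565, impact vy=-16.615
  bounce: vy ← 0.7·16.615 = 11.630
Arc 2: start y=0.000, vy=11.630 → t=2.326, apex=6.763, x_land=70.200, impact vy=-11.630
  bounce: vy ← 0.7·11.630 = 8.141
Arc 3: start y=0.000, vy=8.141 → t=1.628, apex=3.314, x_land=94.445, impact vy=-8.141
  bounce: vy ← 0.7·8.141 = 5.699
Arc 4: start y=0.000, vy=5.699 → t=1.140, apex=1.624, x_land=111.416, impact vy=-5.699
  bounce: vy ← 0.7·5.699 = 3.989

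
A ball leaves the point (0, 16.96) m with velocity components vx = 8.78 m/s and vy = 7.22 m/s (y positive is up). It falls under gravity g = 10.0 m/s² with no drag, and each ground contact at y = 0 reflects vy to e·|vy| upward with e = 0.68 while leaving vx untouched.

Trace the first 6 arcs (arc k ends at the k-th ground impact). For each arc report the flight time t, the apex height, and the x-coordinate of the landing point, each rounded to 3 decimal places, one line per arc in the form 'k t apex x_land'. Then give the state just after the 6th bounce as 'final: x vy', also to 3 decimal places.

1 2.700 19.566 23.708
2 2.690 9.048 47.329
3 1.829 4.184 63.392
4 1.244 1.934 74.314
5 0.846 0.895 81.741
6 0.575 0.414 86.792
final: 86.792 1.956

Arc 1: start y=16.960, vy=7.220 → t=2.700, apex=19.566, x_land=23.708, impact vy=-19.782
  bounce: vy ← 0.68·19.782 = 13.452
Arc 2: start y=0.000, vy=13.452 → t=2.690, apex=9.048, x_land=47.329, impact vy=-13.452
  bounce: vy ← 0.68·13.452 = 9.147
Arc 3: start y=0.000, vy=9.147 → t=1.829, apex=4.184, x_land=63.392, impact vy=-9.147
  bounce: vy ← 0.68·9.147 = 6.220
Arc 4: start y=0.000, vy=6.220 → t=1.244, apex=1.934, x_land=74.314, impact vy=-6.220
  bounce: vy ← 0.68·6.220 = 4.230
Arc 5: start y=0.000, vy=4.230 → t=0.846, apex=0.895, x_land=81.741, impact vy=-4.230
  bounce: vy ← 0.68·4.230 = 2.876
Arc 6: start y=0.000, vy=2.876 → t=0.575, apex=0.414, x_land=86.792, impact vy=-2.876
  bounce: vy ← 0.68·2.876 = 1.956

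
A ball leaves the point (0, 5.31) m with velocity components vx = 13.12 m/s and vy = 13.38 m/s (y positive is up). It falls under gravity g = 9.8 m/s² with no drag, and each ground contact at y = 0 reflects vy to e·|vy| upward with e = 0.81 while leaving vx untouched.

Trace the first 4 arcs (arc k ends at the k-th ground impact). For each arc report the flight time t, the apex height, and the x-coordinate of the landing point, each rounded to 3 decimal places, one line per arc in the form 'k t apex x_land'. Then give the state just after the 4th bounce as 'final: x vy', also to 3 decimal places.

Arc 1: start y=5.310, vy=13.380 → t=3.082, apex=14.444, x_land=40.439, impact vy=-16.826
  bounce: vy ← 0.81·16.826 = 13.629
Arc 2: start y=0.000, vy=13.629 → t=2.781, apex=9.477, x_land=76.930, impact vy=-13.629
  bounce: vy ← 0.81·13.629 = 11.039
Arc 3: start y=0.000, vy=11.039 → t=2.253, apex=6.218, x_land=106.488, impact vy=-11.039
  bounce: vy ← 0.81·11.039 = 8.942
Arc 4: start y=0.000, vy=8.942 → t=1.825, apex=4.079, x_land=130.430, impact vy=-8.942
  bounce: vy ← 0.81·8.942 = 7.243

1 3.082 14.444 40.439
2 2.781 9.477 76.930
3 2.253 6.218 106.488
4 1.825 4.079 130.430
final: 130.430 7.243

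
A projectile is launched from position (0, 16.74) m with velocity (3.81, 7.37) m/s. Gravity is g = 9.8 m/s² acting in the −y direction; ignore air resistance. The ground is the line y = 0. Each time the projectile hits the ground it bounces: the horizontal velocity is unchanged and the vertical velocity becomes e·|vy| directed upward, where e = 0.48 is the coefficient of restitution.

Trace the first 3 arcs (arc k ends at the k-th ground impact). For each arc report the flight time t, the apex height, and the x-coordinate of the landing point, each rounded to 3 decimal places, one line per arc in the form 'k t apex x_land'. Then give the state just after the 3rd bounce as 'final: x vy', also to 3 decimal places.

1 2.748 19.511 10.468
2 1.916 4.495 17.767
3 0.920 1.036 21.270
final: 21.270 2.163

Arc 1: start y=16.740, vy=7.370 → t=2.748, apex=19.511, x_land=10.468, impact vy=-19.556
  bounce: vy ← 0.48·19.556 = 9.387
Arc 2: start y=0.000, vy=9.387 → t=1.916, apex=4.495, x_land=17.767, impact vy=-9.387
  bounce: vy ← 0.48·9.387 = 4.506
Arc 3: start y=0.000, vy=4.506 → t=0.920, apex=1.036, x_land=21.270, impact vy=-4.506
  bounce: vy ← 0.48·4.506 = 2.163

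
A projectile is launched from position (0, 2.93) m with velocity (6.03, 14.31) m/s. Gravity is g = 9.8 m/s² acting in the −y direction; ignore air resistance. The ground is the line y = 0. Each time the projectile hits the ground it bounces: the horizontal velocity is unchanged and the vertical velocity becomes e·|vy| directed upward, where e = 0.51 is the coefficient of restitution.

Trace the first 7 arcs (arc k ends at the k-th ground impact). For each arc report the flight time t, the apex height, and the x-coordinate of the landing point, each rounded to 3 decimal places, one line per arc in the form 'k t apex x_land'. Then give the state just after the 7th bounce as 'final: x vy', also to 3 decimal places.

Arc 1: start y=2.930, vy=14.310 → t=3.113, apex=13.378, x_land=18.769, impact vy=-16.193
  bounce: vy ← 0.51·16.193 = 8.258
Arc 2: start y=0.000, vy=8.258 → t=1.685, apex=3.480, x_land=28.931, impact vy=-8.258
  bounce: vy ← 0.51·8.258 = 4.212
Arc 3: start y=0.000, vy=4.212 → t=0.860, apex=0.905, x_land=34.114, impact vy=-4.212
  bounce: vy ← 0.51·4.212 = 2.148
Arc 4: start y=0.000, vy=2.148 → t=0.438, apex=0.235, x_land=36.758, impact vy=-2.148
  bounce: vy ← 0.51·2.148 = 1.095
Arc 5: start y=0.000, vy=1.095 → t=0.224, apex=0.061, x_land=38.106, impact vy=-1.095
  bounce: vy ← 0.51·1.095 = 0.559
Arc 6: start y=0.000, vy=0.559 → t=0.114, apex=0.016, x_land=38.793, impact vy=-0.559
  bounce: vy ← 0.51·0.559 = 0.285
Arc 7: start y=0.000, vy=0.285 → t=0.058, apex=0.004, x_land=39.144, impact vy=-0.285
  bounce: vy ← 0.51·0.285 = 0.145

1 3.113 13.378 18.769
2 1.685 3.480 28.931
3 0.860 0.905 34.114
4 0.438 0.235 36.758
5 0.224 0.061 38.106
6 0.114 0.016 38.793
7 0.058 0.004 39.144
final: 39.144 0.145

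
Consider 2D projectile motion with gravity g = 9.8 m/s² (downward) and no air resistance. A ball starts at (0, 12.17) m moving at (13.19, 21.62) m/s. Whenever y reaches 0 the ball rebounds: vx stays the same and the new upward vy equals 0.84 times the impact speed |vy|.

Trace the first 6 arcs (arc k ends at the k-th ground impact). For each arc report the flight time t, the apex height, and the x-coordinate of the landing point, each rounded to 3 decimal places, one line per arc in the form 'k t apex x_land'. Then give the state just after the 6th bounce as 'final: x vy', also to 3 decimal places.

1 4.917 36.018 64.860
2 4.555 25.414 124.938
3 3.826 17.932 175.403
4 3.214 12.653 217.795
5 2.700 8.928 253.403
6 2.268 6.300 283.314
final: 283.314 9.334

Arc 1: start y=12.170, vy=21.620 → t=4.917, apex=36.018, x_land=64.860, impact vy=-26.570
  bounce: vy ← 0.84·26.570 = 22.319
Arc 2: start y=0.000, vy=22.319 → t=4.555, apex=25.414, x_land=124.938, impact vy=-22.319
  bounce: vy ← 0.84·22.319 = 18.748
Arc 3: start y=0.000, vy=18.748 → t=3.826, apex=17.932, x_land=175.403, impact vy=-18.748
  bounce: vy ← 0.84·18.748 = 15.748
Arc 4: start y=0.000, vy=15.748 → t=3.214, apex=12.653, x_land=217.795, impact vy=-15.748
  bounce: vy ← 0.84·15.748 = 13.228
Arc 5: start y=0.000, vy=13.228 → t=2.700, apex=8.928, x_land=253.403, impact vy=-13.228
  bounce: vy ← 0.84·13.228 = 11.112
Arc 6: start y=0.000, vy=11.112 → t=2.268, apex=6.300, x_land=283.314, impact vy=-11.112
  bounce: vy ← 0.84·11.112 = 9.334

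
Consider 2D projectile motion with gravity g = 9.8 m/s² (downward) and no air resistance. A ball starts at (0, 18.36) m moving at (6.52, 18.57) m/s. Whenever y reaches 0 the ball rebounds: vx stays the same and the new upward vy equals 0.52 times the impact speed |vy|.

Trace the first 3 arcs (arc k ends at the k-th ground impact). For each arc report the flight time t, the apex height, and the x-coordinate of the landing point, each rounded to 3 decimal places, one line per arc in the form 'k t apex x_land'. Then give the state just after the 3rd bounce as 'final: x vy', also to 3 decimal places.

1 4.604 35.954 30.016
2 2.817 9.722 48.384
3 1.465 2.629 57.935
final: 57.935 3.733

Arc 1: start y=18.360, vy=18.570 → t=4.604, apex=35.954, x_land=30.016, impact vy=-26.546
  bounce: vy ← 0.52·26.546 = 13.804
Arc 2: start y=0.000, vy=13.804 → t=2.817, apex=9.722, x_land=48.384, impact vy=-13.804
  bounce: vy ← 0.52·13.804 = 7.178
Arc 3: start y=0.000, vy=7.178 → t=1.465, apex=2.629, x_land=57.935, impact vy=-7.178
  bounce: vy ← 0.52·7.178 = 3.733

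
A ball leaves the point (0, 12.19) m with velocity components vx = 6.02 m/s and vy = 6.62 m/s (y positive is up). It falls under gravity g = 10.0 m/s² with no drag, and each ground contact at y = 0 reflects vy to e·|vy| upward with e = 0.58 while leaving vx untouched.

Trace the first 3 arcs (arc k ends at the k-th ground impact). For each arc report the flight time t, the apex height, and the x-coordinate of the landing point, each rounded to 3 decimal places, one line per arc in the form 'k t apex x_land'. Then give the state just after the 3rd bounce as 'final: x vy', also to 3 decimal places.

Arc 1: start y=12.190, vy=6.620 → t=2.358, apex=14.381, x_land=14.195, impact vy=-16.959
  bounce: vy ← 0.58·16.959 = 9.837
Arc 2: start y=0.000, vy=9.837 → t=1.967, apex=4.838, x_land=26.038, impact vy=-9.837
  bounce: vy ← 0.58·9.837 = 5.705
Arc 3: start y=0.000, vy=5.705 → t=1.141, apex=1.627, x_land=32.907, impact vy=-5.705
  bounce: vy ← 0.58·5.705 = 3.309

1 2.358 14.381 14.195
2 1.967 4.838 26.038
3 1.141 1.627 32.907
final: 32.907 3.309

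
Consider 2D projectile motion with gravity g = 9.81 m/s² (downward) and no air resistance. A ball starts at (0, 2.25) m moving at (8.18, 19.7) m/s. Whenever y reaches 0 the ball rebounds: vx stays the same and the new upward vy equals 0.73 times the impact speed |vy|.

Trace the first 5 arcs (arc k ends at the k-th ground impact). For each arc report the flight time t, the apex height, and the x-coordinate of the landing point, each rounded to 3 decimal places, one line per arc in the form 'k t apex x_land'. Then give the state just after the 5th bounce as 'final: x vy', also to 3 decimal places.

1 4.127 22.030 33.763
2 3.094 11.740 59.073
3 2.259 6.256 77.549
4 1.649 3.334 91.037
5 1.204 1.777 100.883
final: 100.883 4.310

Arc 1: start y=2.250, vy=19.700 → t=4.127, apex=22.030, x_land=33.763, impact vy=-20.790
  bounce: vy ← 0.73·20.790 = 15.177
Arc 2: start y=0.000, vy=15.177 → t=3.094, apex=11.740, x_land=59.073, impact vy=-15.177
  bounce: vy ← 0.73·15.177 = 11.079
Arc 3: start y=0.000, vy=11.079 → t=2.259, apex=6.256, x_land=77.549, impact vy=-11.079
  bounce: vy ← 0.73·11.079 = 8.088
Arc 4: start y=0.000, vy=8.088 → t=1.649, apex=3.334, x_land=91.037, impact vy=-8.088
  bounce: vy ← 0.73·8.088 = 5.904
Arc 5: start y=0.000, vy=5.904 → t=1.204, apex=1.777, x_land=100.883, impact vy=-5.904
  bounce: vy ← 0.73·5.904 = 4.310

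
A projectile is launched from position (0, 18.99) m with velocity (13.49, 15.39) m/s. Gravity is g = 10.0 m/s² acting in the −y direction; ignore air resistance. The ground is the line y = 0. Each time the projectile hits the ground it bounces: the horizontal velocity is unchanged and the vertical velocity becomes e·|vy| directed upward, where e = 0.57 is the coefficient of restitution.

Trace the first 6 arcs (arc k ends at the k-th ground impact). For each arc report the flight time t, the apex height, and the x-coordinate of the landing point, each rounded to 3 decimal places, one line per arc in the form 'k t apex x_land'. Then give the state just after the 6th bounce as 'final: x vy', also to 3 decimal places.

1 4.022 30.833 54.260
2 2.831 10.018 92.449
3 1.614 3.255 114.217
4 0.920 1.057 126.624
5 0.524 0.344 133.697
6 0.299 0.112 137.728
final: 137.728 0.852

Arc 1: start y=18.990, vy=15.390 → t=4.022, apex=30.833, x_land=54.260, impact vy=-24.832
  bounce: vy ← 0.57·24.832 = 14.155
Arc 2: start y=0.000, vy=14.155 → t=2.831, apex=10.018, x_land=92.449, impact vy=-14.155
  bounce: vy ← 0.57·14.155 = 8.068
Arc 3: start y=0.000, vy=8.068 → t=1.614, apex=3.255, x_land=114.217, impact vy=-8.068
  bounce: vy ← 0.57·8.068 = 4.599
Arc 4: start y=0.000, vy=4.599 → t=0.920, apex=1.057, x_land=126.624, impact vy=-4.599
  bounce: vy ← 0.57·4.599 = 2.621
Arc 5: start y=0.000, vy=2.621 → t=0.524, apex=0.344, x_land=133.697, impact vy=-2.621
  bounce: vy ← 0.57·2.621 = 1.494
Arc 6: start y=0.000, vy=1.494 → t=0.299, apex=0.112, x_land=137.728, impact vy=-1.494
  bounce: vy ← 0.57·1.494 = 0.852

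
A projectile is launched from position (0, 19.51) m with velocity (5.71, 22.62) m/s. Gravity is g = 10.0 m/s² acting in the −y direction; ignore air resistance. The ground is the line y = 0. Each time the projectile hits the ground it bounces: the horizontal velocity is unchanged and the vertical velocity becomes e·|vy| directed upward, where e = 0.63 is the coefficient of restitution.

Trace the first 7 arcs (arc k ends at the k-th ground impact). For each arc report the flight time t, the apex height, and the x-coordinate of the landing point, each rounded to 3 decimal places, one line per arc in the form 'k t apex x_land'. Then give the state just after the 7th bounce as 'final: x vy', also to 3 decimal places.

1 5.265 45.093 30.064
2 3.784 17.897 51.670
3 2.384 7.104 65.282
4 1.502 2.819 73.857
5 0.946 1.119 79.260
6 0.596 0.444 82.663
7 0.376 0.176 84.808
final: 84.808 1.183

Arc 1: start y=19.510, vy=22.620 → t=5.265, apex=45.093, x_land=30.064, impact vy=-30.031
  bounce: vy ← 0.63·30.031 = 18.920
Arc 2: start y=0.000, vy=18.920 → t=3.784, apex=17.897, x_land=51.670, impact vy=-18.920
  bounce: vy ← 0.63·18.920 = 11.919
Arc 3: start y=0.000, vy=11.919 → t=2.384, apex=7.104, x_land=65.282, impact vy=-11.919
  bounce: vy ← 0.63·11.919 = 7.509
Arc 4: start y=0.000, vy=7.509 → t=1.502, apex=2.819, x_land=73.857, impact vy=-7.509
  bounce: vy ← 0.63·7.509 = 4.731
Arc 5: start y=0.000, vy=4.731 → t=0.946, apex=1.119, x_land=79.260, impact vy=-4.731
  bounce: vy ← 0.63·4.731 = 2.980
Arc 6: start y=0.000, vy=2.980 → t=0.596, apex=0.444, x_land=82.663, impact vy=-2.980
  bounce: vy ← 0.63·2.980 = 1.878
Arc 7: start y=0.000, vy=1.878 → t=0.376, apex=0.176, x_land=84.808, impact vy=-1.878
  bounce: vy ← 0.63·1.878 = 1.183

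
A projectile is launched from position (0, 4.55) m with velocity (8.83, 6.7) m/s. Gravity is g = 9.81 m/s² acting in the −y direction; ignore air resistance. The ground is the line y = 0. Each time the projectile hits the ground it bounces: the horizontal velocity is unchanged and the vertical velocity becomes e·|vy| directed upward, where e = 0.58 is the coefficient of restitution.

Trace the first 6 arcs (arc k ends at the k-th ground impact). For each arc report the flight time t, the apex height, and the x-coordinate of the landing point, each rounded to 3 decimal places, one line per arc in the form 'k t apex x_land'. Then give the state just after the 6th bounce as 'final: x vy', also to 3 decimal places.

1 1.864 6.838 16.456
2 1.370 2.300 28.550
3 0.794 0.774 35.565
4 0.461 0.260 39.633
5 0.267 0.088 41.993
6 0.155 0.029 43.361
final: 43.361 0.441

Arc 1: start y=4.550, vy=6.700 → t=1.864, apex=6.838, x_land=16.456, impact vy=-11.583
  bounce: vy ← 0.58·11.583 = 6.718
Arc 2: start y=0.000, vy=6.718 → t=1.370, apex=2.300, x_land=28.550, impact vy=-6.718
  bounce: vy ← 0.58·6.718 = 3.896
Arc 3: start y=0.000, vy=3.896 → t=0.794, apex=0.774, x_land=35.565, impact vy=-3.896
  bounce: vy ← 0.58·3.896 = 2.260
Arc 4: start y=0.000, vy=2.260 → t=0.461, apex=0.260, x_land=39.633, impact vy=-2.260
  bounce: vy ← 0.58·2.260 = 1.311
Arc 5: start y=0.000, vy=1.311 → t=0.267, apex=0.088, x_land=41.993, impact vy=-1.311
  bounce: vy ← 0.58·1.311 = 0.760
Arc 6: start y=0.000, vy=0.760 → t=0.155, apex=0.029, x_land=43.361, impact vy=-0.760
  bounce: vy ← 0.58·0.760 = 0.441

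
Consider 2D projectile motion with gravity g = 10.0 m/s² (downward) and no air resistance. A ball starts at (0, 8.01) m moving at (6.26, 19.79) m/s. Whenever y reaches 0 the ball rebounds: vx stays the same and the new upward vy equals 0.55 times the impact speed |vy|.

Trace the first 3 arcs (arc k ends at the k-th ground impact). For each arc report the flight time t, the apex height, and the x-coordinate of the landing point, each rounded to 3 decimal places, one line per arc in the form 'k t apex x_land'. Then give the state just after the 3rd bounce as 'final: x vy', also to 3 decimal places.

1 4.328 27.592 27.094
2 2.584 8.347 43.270
3 1.421 2.525 52.167
final: 52.167 3.908

Arc 1: start y=8.010, vy=19.790 → t=4.328, apex=27.592, x_land=27.094, impact vy=-23.491
  bounce: vy ← 0.55·23.491 = 12.920
Arc 2: start y=0.000, vy=12.920 → t=2.584, apex=8.347, x_land=43.270, impact vy=-12.920
  bounce: vy ← 0.55·12.920 = 7.106
Arc 3: start y=0.000, vy=7.106 → t=1.421, apex=2.525, x_land=52.167, impact vy=-7.106
  bounce: vy ← 0.55·7.106 = 3.908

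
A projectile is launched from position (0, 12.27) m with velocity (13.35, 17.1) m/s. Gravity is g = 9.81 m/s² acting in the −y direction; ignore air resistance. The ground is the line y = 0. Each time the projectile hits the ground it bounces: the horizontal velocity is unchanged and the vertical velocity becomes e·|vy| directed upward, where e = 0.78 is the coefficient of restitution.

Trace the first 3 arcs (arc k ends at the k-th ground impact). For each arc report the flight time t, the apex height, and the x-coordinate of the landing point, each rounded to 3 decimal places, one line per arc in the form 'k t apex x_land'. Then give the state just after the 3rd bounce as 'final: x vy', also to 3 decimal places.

1 4.097 27.174 54.693
2 3.672 16.532 103.711
3 2.864 10.058 141.946
final: 141.946 10.957

Arc 1: start y=12.270, vy=17.100 → t=4.097, apex=27.174, x_land=54.693, impact vy=-23.090
  bounce: vy ← 0.78·23.090 = 18.010
Arc 2: start y=0.000, vy=18.010 → t=3.672, apex=16.532, x_land=103.711, impact vy=-18.010
  bounce: vy ← 0.78·18.010 = 14.048
Arc 3: start y=0.000, vy=14.048 → t=2.864, apex=10.058, x_land=141.946, impact vy=-14.048
  bounce: vy ← 0.78·14.048 = 10.957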